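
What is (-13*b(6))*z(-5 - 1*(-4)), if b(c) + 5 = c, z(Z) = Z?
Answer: 13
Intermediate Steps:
b(c) = -5 + c
(-13*b(6))*z(-5 - 1*(-4)) = (-13*(-5 + 6))*(-5 - 1*(-4)) = (-13*1)*(-5 + 4) = -13*(-1) = 13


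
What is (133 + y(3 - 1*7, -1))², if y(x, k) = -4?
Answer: 16641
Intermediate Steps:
(133 + y(3 - 1*7, -1))² = (133 - 4)² = 129² = 16641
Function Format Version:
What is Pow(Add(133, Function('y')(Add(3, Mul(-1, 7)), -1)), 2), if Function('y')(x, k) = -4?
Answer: 16641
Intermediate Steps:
Pow(Add(133, Function('y')(Add(3, Mul(-1, 7)), -1)), 2) = Pow(Add(133, -4), 2) = Pow(129, 2) = 16641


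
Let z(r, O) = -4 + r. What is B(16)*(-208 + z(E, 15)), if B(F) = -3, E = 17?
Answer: 585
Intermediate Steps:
B(16)*(-208 + z(E, 15)) = -3*(-208 + (-4 + 17)) = -3*(-208 + 13) = -3*(-195) = 585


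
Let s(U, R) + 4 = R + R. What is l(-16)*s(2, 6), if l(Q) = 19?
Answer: 152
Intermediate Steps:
s(U, R) = -4 + 2*R (s(U, R) = -4 + (R + R) = -4 + 2*R)
l(-16)*s(2, 6) = 19*(-4 + 2*6) = 19*(-4 + 12) = 19*8 = 152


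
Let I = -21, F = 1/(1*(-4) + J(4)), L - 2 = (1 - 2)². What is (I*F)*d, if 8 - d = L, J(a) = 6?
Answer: -105/2 ≈ -52.500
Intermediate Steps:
L = 3 (L = 2 + (1 - 2)² = 2 + (-1)² = 2 + 1 = 3)
d = 5 (d = 8 - 1*3 = 8 - 3 = 5)
F = ½ (F = 1/(1*(-4) + 6) = 1/(-4 + 6) = 1/2 = ½ ≈ 0.50000)
(I*F)*d = -21*½*5 = -21/2*5 = -105/2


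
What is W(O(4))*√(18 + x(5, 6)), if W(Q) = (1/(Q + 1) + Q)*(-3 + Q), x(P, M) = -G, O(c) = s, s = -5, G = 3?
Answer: 42*√15 ≈ 162.67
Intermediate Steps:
O(c) = -5
x(P, M) = -3 (x(P, M) = -1*3 = -3)
W(Q) = (-3 + Q)*(Q + 1/(1 + Q)) (W(Q) = (1/(1 + Q) + Q)*(-3 + Q) = (Q + 1/(1 + Q))*(-3 + Q) = (-3 + Q)*(Q + 1/(1 + Q)))
W(O(4))*√(18 + x(5, 6)) = ((-3 + (-5)³ - 2*(-5) - 2*(-5)²)/(1 - 5))*√(18 - 3) = ((-3 - 125 + 10 - 2*25)/(-4))*√15 = (-(-3 - 125 + 10 - 50)/4)*√15 = (-¼*(-168))*√15 = 42*√15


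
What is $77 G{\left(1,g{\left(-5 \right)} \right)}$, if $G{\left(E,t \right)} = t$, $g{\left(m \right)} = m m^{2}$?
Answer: $-9625$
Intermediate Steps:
$g{\left(m \right)} = m^{3}$
$77 G{\left(1,g{\left(-5 \right)} \right)} = 77 \left(-5\right)^{3} = 77 \left(-125\right) = -9625$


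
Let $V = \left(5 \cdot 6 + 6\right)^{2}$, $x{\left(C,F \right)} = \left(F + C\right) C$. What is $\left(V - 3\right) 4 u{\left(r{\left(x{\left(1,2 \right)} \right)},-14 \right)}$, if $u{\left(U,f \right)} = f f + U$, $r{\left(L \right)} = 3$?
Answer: $1029228$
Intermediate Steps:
$x{\left(C,F \right)} = C \left(C + F\right)$ ($x{\left(C,F \right)} = \left(C + F\right) C = C \left(C + F\right)$)
$V = 1296$ ($V = \left(30 + 6\right)^{2} = 36^{2} = 1296$)
$u{\left(U,f \right)} = U + f^{2}$ ($u{\left(U,f \right)} = f^{2} + U = U + f^{2}$)
$\left(V - 3\right) 4 u{\left(r{\left(x{\left(1,2 \right)} \right)},-14 \right)} = \left(1296 - 3\right) 4 \left(3 + \left(-14\right)^{2}\right) = 1293 \cdot 4 \left(3 + 196\right) = 5172 \cdot 199 = 1029228$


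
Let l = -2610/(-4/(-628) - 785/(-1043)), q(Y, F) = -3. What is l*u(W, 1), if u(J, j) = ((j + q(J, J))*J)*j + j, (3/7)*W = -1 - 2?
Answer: -3205425825/62144 ≈ -51581.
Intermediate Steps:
W = -7 (W = 7*(-1 - 2)/3 = (7/3)*(-3) = -7)
u(J, j) = j + J*j*(-3 + j) (u(J, j) = ((j - 3)*J)*j + j = ((-3 + j)*J)*j + j = (J*(-3 + j))*j + j = J*j*(-3 + j) + j = j + J*j*(-3 + j))
l = -213695055/62144 (l = -2610/(-4*(-1/628) - 785*(-1/1043)) = -2610/(1/157 + 785/1043) = -2610/124288/163751 = -2610*163751/124288 = -213695055/62144 ≈ -3438.7)
l*u(W, 1) = -213695055*(1 - 3*(-7) - 7*1)/62144 = -213695055*(1 + 21 - 7)/62144 = -213695055*15/62144 = -213695055/62144*15 = -3205425825/62144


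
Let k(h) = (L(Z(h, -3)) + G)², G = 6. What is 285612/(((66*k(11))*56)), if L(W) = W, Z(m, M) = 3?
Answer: 23801/24948 ≈ 0.95402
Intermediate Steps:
k(h) = 81 (k(h) = (3 + 6)² = 9² = 81)
285612/(((66*k(11))*56)) = 285612/(((66*81)*56)) = 285612/((5346*56)) = 285612/299376 = 285612*(1/299376) = 23801/24948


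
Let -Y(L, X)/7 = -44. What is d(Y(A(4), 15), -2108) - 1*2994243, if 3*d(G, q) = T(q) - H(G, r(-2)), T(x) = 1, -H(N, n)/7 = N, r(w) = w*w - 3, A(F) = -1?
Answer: -2993524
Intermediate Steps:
Y(L, X) = 308 (Y(L, X) = -7*(-44) = 308)
r(w) = -3 + w² (r(w) = w² - 3 = -3 + w²)
H(N, n) = -7*N
d(G, q) = ⅓ + 7*G/3 (d(G, q) = (1 - (-7)*G)/3 = (1 + 7*G)/3 = ⅓ + 7*G/3)
d(Y(A(4), 15), -2108) - 1*2994243 = (⅓ + (7/3)*308) - 1*2994243 = (⅓ + 2156/3) - 2994243 = 719 - 2994243 = -2993524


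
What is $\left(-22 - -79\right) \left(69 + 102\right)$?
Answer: $9747$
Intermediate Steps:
$\left(-22 - -79\right) \left(69 + 102\right) = \left(-22 + 79\right) 171 = 57 \cdot 171 = 9747$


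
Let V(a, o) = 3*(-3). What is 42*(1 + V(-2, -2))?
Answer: -336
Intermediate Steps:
V(a, o) = -9
42*(1 + V(-2, -2)) = 42*(1 - 9) = 42*(-8) = -336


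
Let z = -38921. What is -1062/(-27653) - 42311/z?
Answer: 1211360185/1076282413 ≈ 1.1255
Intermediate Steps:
-1062/(-27653) - 42311/z = -1062/(-27653) - 42311/(-38921) = -1062*(-1/27653) - 42311*(-1/38921) = 1062/27653 + 42311/38921 = 1211360185/1076282413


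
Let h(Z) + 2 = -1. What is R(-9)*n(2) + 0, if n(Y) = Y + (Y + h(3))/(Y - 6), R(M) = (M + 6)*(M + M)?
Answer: 243/2 ≈ 121.50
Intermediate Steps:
R(M) = 2*M*(6 + M) (R(M) = (6 + M)*(2*M) = 2*M*(6 + M))
h(Z) = -3 (h(Z) = -2 - 1 = -3)
n(Y) = Y + (-3 + Y)/(-6 + Y) (n(Y) = Y + (Y - 3)/(Y - 6) = Y + (-3 + Y)/(-6 + Y))
R(-9)*n(2) + 0 = (2*(-9)*(6 - 9))*((-3 + 2² - 5*2)/(-6 + 2)) + 0 = (2*(-9)*(-3))*((-3 + 4 - 10)/(-4)) + 0 = 54*(-¼*(-9)) + 0 = 54*(9/4) + 0 = 243/2 + 0 = 243/2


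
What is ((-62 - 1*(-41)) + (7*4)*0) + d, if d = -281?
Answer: -302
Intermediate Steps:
((-62 - 1*(-41)) + (7*4)*0) + d = ((-62 - 1*(-41)) + (7*4)*0) - 281 = ((-62 + 41) + 28*0) - 281 = (-21 + 0) - 281 = -21 - 281 = -302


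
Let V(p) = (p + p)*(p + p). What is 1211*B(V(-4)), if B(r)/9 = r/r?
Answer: 10899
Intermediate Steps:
V(p) = 4*p**2 (V(p) = (2*p)*(2*p) = 4*p**2)
B(r) = 9 (B(r) = 9*(r/r) = 9*1 = 9)
1211*B(V(-4)) = 1211*9 = 10899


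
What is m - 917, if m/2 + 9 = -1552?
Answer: -4039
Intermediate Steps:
m = -3122 (m = -18 + 2*(-1552) = -18 - 3104 = -3122)
m - 917 = -3122 - 917 = -4039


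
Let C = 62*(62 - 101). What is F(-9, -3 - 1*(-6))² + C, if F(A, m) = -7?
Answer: -2369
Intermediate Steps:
C = -2418 (C = 62*(-39) = -2418)
F(-9, -3 - 1*(-6))² + C = (-7)² - 2418 = 49 - 2418 = -2369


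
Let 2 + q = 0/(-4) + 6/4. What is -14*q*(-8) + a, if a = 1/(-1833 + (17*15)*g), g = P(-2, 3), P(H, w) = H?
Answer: -131209/2343 ≈ -56.000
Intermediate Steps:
g = -2
q = -1/2 (q = -2 + (0/(-4) + 6/4) = -2 + (0*(-1/4) + 6*(1/4)) = -2 + (0 + 3/2) = -2 + 3/2 = -1/2 ≈ -0.50000)
a = -1/2343 (a = 1/(-1833 + (17*15)*(-2)) = 1/(-1833 + 255*(-2)) = 1/(-1833 - 510) = 1/(-2343) = -1/2343 ≈ -0.00042680)
-14*q*(-8) + a = -14*(-1/2)*(-8) - 1/2343 = 7*(-8) - 1/2343 = -56 - 1/2343 = -131209/2343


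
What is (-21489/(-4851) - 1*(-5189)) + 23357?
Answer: 46166045/1617 ≈ 28550.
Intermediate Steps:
(-21489/(-4851) - 1*(-5189)) + 23357 = (-21489*(-1/4851) + 5189) + 23357 = (7163/1617 + 5189) + 23357 = 8397776/1617 + 23357 = 46166045/1617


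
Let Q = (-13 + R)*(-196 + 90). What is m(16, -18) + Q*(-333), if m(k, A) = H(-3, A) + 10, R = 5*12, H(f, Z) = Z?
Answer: 1658998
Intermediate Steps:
R = 60
m(k, A) = 10 + A (m(k, A) = A + 10 = 10 + A)
Q = -4982 (Q = (-13 + 60)*(-196 + 90) = 47*(-106) = -4982)
m(16, -18) + Q*(-333) = (10 - 18) - 4982*(-333) = -8 + 1659006 = 1658998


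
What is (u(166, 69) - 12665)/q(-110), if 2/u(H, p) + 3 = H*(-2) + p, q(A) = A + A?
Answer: 842223/14630 ≈ 57.568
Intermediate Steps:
q(A) = 2*A
u(H, p) = 2/(-3 + p - 2*H) (u(H, p) = 2/(-3 + (H*(-2) + p)) = 2/(-3 + (-2*H + p)) = 2/(-3 + (p - 2*H)) = 2/(-3 + p - 2*H))
(u(166, 69) - 12665)/q(-110) = (2/(-3 + 69 - 2*166) - 12665)/((2*(-110))) = (2/(-3 + 69 - 332) - 12665)/(-220) = (2/(-266) - 12665)*(-1/220) = (2*(-1/266) - 12665)*(-1/220) = (-1/133 - 12665)*(-1/220) = -1684446/133*(-1/220) = 842223/14630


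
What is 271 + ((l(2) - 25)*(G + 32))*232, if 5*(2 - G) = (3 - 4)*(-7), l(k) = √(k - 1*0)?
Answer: -188809 + 37816*√2/5 ≈ -1.7811e+5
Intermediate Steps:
l(k) = √k (l(k) = √(k + 0) = √k)
G = ⅗ (G = 2 - (3 - 4)*(-7)/5 = 2 - (-1)*(-7)/5 = 2 - ⅕*7 = 2 - 7/5 = ⅗ ≈ 0.60000)
271 + ((l(2) - 25)*(G + 32))*232 = 271 + ((√2 - 25)*(⅗ + 32))*232 = 271 + ((-25 + √2)*(163/5))*232 = 271 + (-815 + 163*√2/5)*232 = 271 + (-189080 + 37816*√2/5) = -188809 + 37816*√2/5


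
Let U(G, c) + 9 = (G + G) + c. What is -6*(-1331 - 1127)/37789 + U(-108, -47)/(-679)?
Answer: 20292500/25658731 ≈ 0.79086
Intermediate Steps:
U(G, c) = -9 + c + 2*G (U(G, c) = -9 + ((G + G) + c) = -9 + (2*G + c) = -9 + (c + 2*G) = -9 + c + 2*G)
-6*(-1331 - 1127)/37789 + U(-108, -47)/(-679) = -6*(-1331 - 1127)/37789 + (-9 - 47 + 2*(-108))/(-679) = -6*(-2458)*(1/37789) + (-9 - 47 - 216)*(-1/679) = 14748*(1/37789) - 272*(-1/679) = 14748/37789 + 272/679 = 20292500/25658731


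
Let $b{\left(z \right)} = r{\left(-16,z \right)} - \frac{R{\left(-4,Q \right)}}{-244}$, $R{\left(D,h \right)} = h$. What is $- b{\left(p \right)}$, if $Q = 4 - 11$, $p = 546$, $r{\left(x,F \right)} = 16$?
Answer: $- \frac{3897}{244} \approx -15.971$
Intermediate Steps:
$Q = -7$
$b{\left(z \right)} = \frac{3897}{244}$ ($b{\left(z \right)} = 16 - - \frac{7}{-244} = 16 - \left(-7\right) \left(- \frac{1}{244}\right) = 16 - \frac{7}{244} = \frac{3897}{244}$)
$- b{\left(p \right)} = \left(-1\right) \frac{3897}{244} = - \frac{3897}{244}$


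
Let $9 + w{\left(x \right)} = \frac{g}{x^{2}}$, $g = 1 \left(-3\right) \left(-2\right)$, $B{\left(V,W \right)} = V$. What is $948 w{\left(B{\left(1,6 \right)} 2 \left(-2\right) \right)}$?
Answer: $- \frac{16353}{2} \approx -8176.5$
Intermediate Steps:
$g = 6$ ($g = \left(-3\right) \left(-2\right) = 6$)
$w{\left(x \right)} = -9 + \frac{6}{x^{2}}$
$948 w{\left(B{\left(1,6 \right)} 2 \left(-2\right) \right)} = 948 \left(-9 + \frac{6}{16}\right) = 948 \left(-9 + 6 \cdot \frac{1}{16}\right) = 948 \left(-9 + \frac{3}{8}\right) = 948 \left(- \frac{69}{8}\right) = - \frac{16353}{2}$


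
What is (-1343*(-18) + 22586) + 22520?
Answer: 69280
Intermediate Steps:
(-1343*(-18) + 22586) + 22520 = (24174 + 22586) + 22520 = 46760 + 22520 = 69280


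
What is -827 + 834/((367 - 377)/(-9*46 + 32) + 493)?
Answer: -38858821/47084 ≈ -825.31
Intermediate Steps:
-827 + 834/((367 - 377)/(-9*46 + 32) + 493) = -827 + 834/(-10/(-414 + 32) + 493) = -827 + 834/(-10/(-382) + 493) = -827 + 834/(-10*(-1/382) + 493) = -827 + 834/(5/191 + 493) = -827 + 834/(94168/191) = -827 + (191/94168)*834 = -827 + 79647/47084 = -38858821/47084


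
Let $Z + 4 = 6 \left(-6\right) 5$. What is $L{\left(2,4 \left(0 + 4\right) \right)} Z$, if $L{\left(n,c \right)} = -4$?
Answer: $736$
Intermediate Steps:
$Z = -184$ ($Z = -4 + 6 \left(-6\right) 5 = -4 - 180 = -184$)
$L{\left(2,4 \left(0 + 4\right) \right)} Z = \left(-4\right) \left(-184\right) = 736$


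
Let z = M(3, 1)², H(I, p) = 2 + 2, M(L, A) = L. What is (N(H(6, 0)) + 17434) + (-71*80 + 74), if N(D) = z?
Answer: 11837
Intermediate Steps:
H(I, p) = 4
z = 9 (z = 3² = 9)
N(D) = 9
(N(H(6, 0)) + 17434) + (-71*80 + 74) = (9 + 17434) + (-71*80 + 74) = 17443 + (-5680 + 74) = 17443 - 5606 = 11837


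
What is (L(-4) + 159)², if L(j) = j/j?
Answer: 25600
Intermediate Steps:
L(j) = 1
(L(-4) + 159)² = (1 + 159)² = 160² = 25600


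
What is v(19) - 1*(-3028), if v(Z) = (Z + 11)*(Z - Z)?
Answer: 3028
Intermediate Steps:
v(Z) = 0 (v(Z) = (11 + Z)*0 = 0)
v(19) - 1*(-3028) = 0 - 1*(-3028) = 0 + 3028 = 3028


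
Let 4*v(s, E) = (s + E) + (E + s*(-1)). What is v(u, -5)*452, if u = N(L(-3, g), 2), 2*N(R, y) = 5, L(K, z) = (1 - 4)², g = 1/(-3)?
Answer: -1130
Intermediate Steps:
g = -⅓ ≈ -0.33333
L(K, z) = 9 (L(K, z) = (-3)² = 9)
N(R, y) = 5/2 (N(R, y) = (½)*5 = 5/2)
u = 5/2 ≈ 2.5000
v(s, E) = E/2 (v(s, E) = ((s + E) + (E + s*(-1)))/4 = ((E + s) + (E - s))/4 = (2*E)/4 = E/2)
v(u, -5)*452 = ((½)*(-5))*452 = -5/2*452 = -1130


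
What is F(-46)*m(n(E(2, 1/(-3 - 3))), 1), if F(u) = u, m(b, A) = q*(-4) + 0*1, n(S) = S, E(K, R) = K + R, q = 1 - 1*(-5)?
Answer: 1104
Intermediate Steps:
q = 6 (q = 1 + 5 = 6)
m(b, A) = -24 (m(b, A) = 6*(-4) + 0*1 = -24 + 0 = -24)
F(-46)*m(n(E(2, 1/(-3 - 3))), 1) = -46*(-24) = 1104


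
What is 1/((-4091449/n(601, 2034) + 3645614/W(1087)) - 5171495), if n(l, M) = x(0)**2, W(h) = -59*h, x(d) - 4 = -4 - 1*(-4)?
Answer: -1026128/5569071049901 ≈ -1.8425e-7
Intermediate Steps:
x(d) = 4 (x(d) = 4 + (-4 - 1*(-4)) = 4 + (-4 + 4) = 4 + 0 = 4)
n(l, M) = 16 (n(l, M) = 4**2 = 16)
1/((-4091449/n(601, 2034) + 3645614/W(1087)) - 5171495) = 1/((-4091449/16 + 3645614/((-59*1087))) - 5171495) = 1/((-4091449*1/16 + 3645614/(-64133)) - 5171495) = 1/((-4091449/16 + 3645614*(-1/64133)) - 5171495) = 1/((-4091449/16 - 3645614/64133) - 5171495) = 1/(-262455228541/1026128 - 5171495) = 1/(-5569071049901/1026128) = -1026128/5569071049901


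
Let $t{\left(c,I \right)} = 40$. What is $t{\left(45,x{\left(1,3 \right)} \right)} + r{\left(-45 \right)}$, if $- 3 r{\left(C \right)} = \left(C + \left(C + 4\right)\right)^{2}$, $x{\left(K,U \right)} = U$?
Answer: $- \frac{7276}{3} \approx -2425.3$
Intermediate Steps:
$r{\left(C \right)} = - \frac{\left(4 + 2 C\right)^{2}}{3}$ ($r{\left(C \right)} = - \frac{\left(C + \left(C + 4\right)\right)^{2}}{3} = - \frac{\left(C + \left(4 + C\right)\right)^{2}}{3} = - \frac{\left(4 + 2 C\right)^{2}}{3}$)
$t{\left(45,x{\left(1,3 \right)} \right)} + r{\left(-45 \right)} = 40 - \frac{4 \left(2 - 45\right)^{2}}{3} = 40 - \frac{4 \left(-43\right)^{2}}{3} = 40 - \frac{7396}{3} = - \frac{7276}{3}$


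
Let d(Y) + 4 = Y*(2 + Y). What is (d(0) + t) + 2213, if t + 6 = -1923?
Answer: 280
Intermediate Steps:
t = -1929 (t = -6 - 1923 = -1929)
d(Y) = -4 + Y*(2 + Y)
(d(0) + t) + 2213 = ((-4 + 0**2 + 2*0) - 1929) + 2213 = ((-4 + 0 + 0) - 1929) + 2213 = (-4 - 1929) + 2213 = -1933 + 2213 = 280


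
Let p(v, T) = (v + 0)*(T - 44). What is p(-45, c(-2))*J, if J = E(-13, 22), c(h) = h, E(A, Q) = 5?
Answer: 10350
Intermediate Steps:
p(v, T) = v*(-44 + T)
J = 5
p(-45, c(-2))*J = -45*(-44 - 2)*5 = -45*(-46)*5 = 2070*5 = 10350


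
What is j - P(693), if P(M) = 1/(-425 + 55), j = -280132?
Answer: -103648839/370 ≈ -2.8013e+5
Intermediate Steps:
P(M) = -1/370 (P(M) = 1/(-370) = -1/370)
j - P(693) = -280132 - 1*(-1/370) = -280132 + 1/370 = -103648839/370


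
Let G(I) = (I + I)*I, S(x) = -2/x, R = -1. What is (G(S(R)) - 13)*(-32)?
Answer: 160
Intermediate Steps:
G(I) = 2*I² (G(I) = (2*I)*I = 2*I²)
(G(S(R)) - 13)*(-32) = (2*(-2/(-1))² - 13)*(-32) = (2*(-2*(-1))² - 13)*(-32) = (2*2² - 13)*(-32) = (2*4 - 13)*(-32) = (8 - 13)*(-32) = -5*(-32) = 160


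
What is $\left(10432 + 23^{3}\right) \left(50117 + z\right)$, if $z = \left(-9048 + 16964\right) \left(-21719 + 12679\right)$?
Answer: $-1616066309277$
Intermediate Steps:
$z = -71560640$ ($z = 7916 \left(-9040\right) = -71560640$)
$\left(10432 + 23^{3}\right) \left(50117 + z\right) = \left(10432 + 23^{3}\right) \left(50117 - 71560640\right) = \left(10432 + 12167\right) \left(-71510523\right) = 22599 \left(-71510523\right) = -1616066309277$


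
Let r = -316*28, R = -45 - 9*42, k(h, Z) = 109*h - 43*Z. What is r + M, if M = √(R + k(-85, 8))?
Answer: -8848 + 4*I*√627 ≈ -8848.0 + 100.16*I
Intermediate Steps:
k(h, Z) = -43*Z + 109*h
R = -423 (R = -45 - 378 = -423)
M = 4*I*√627 (M = √(-423 + (-43*8 + 109*(-85))) = √(-423 + (-344 - 9265)) = √(-423 - 9609) = √(-10032) = 4*I*√627 ≈ 100.16*I)
r = -8848
r + M = -8848 + 4*I*√627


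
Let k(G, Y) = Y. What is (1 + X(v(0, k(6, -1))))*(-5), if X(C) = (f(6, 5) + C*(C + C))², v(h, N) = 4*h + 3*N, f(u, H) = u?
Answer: -2885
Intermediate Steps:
v(h, N) = 3*N + 4*h
X(C) = (6 + 2*C²)² (X(C) = (6 + C*(C + C))² = (6 + C*(2*C))² = (6 + 2*C²)²)
(1 + X(v(0, k(6, -1))))*(-5) = (1 + 4*(3 + (3*(-1) + 4*0)²)²)*(-5) = (1 + 4*(3 + (-3 + 0)²)²)*(-5) = (1 + 4*(3 + (-3)²)²)*(-5) = (1 + 4*(3 + 9)²)*(-5) = (1 + 4*12²)*(-5) = (1 + 4*144)*(-5) = (1 + 576)*(-5) = 577*(-5) = -2885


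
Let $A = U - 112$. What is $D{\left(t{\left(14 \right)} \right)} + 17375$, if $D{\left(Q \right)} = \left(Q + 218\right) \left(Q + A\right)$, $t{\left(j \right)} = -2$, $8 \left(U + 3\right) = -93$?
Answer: $-10408$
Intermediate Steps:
$U = - \frac{117}{8}$ ($U = -3 + \frac{1}{8} \left(-93\right) = -3 - \frac{93}{8} = - \frac{117}{8} \approx -14.625$)
$A = - \frac{1013}{8}$ ($A = - \frac{117}{8} - 112 = - \frac{1013}{8} \approx -126.63$)
$D{\left(Q \right)} = \left(218 + Q\right) \left(- \frac{1013}{8} + Q\right)$ ($D{\left(Q \right)} = \left(Q + 218\right) \left(Q - \frac{1013}{8}\right) = \left(218 + Q\right) \left(- \frac{1013}{8} + Q\right)$)
$D{\left(t{\left(14 \right)} \right)} + 17375 = \left(- \frac{110417}{4} + \left(-2\right)^{2} + \frac{731}{8} \left(-2\right)\right) + 17375 = \left(- \frac{110417}{4} + 4 - \frac{731}{4}\right) + 17375 = -27783 + 17375 = -10408$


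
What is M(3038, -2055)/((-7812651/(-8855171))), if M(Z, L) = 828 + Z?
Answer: 34234091086/7812651 ≈ 4381.9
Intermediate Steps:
M(3038, -2055)/((-7812651/(-8855171))) = (828 + 3038)/((-7812651/(-8855171))) = 3866/((-7812651*(-1/8855171))) = 3866/(7812651/8855171) = 3866*(8855171/7812651) = 34234091086/7812651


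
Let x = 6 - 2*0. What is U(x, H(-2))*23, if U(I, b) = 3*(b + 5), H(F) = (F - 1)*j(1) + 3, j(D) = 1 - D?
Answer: 552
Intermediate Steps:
x = 6 (x = 6 + 0 = 6)
H(F) = 3 (H(F) = (F - 1)*(1 - 1*1) + 3 = (-1 + F)*(1 - 1) + 3 = (-1 + F)*0 + 3 = 0 + 3 = 3)
U(I, b) = 15 + 3*b (U(I, b) = 3*(5 + b) = 15 + 3*b)
U(x, H(-2))*23 = (15 + 3*3)*23 = (15 + 9)*23 = 24*23 = 552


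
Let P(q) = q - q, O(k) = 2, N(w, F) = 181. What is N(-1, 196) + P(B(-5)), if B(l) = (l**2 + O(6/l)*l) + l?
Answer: 181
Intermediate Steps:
B(l) = l**2 + 3*l (B(l) = (l**2 + 2*l) + l = l**2 + 3*l)
P(q) = 0
N(-1, 196) + P(B(-5)) = 181 + 0 = 181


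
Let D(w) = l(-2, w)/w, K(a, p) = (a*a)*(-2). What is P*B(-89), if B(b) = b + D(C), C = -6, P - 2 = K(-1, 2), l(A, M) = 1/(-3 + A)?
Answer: 0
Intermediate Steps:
K(a, p) = -2*a² (K(a, p) = a²*(-2) = -2*a²)
P = 0 (P = 2 - 2*(-1)² = 2 - 2*1 = 2 - 2 = 0)
D(w) = -1/(5*w) (D(w) = 1/((-3 - 2)*w) = 1/((-5)*w) = -1/(5*w))
B(b) = 1/30 + b (B(b) = b - ⅕/(-6) = b - ⅕*(-⅙) = b + 1/30 = 1/30 + b)
P*B(-89) = 0*(1/30 - 89) = 0*(-2669/30) = 0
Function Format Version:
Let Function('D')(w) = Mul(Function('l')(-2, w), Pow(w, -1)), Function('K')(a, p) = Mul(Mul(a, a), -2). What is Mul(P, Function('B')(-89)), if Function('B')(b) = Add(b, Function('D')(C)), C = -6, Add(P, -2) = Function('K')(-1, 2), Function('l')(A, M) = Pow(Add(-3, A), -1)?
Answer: 0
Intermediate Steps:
Function('K')(a, p) = Mul(-2, Pow(a, 2)) (Function('K')(a, p) = Mul(Pow(a, 2), -2) = Mul(-2, Pow(a, 2)))
P = 0 (P = Add(2, Mul(-2, Pow(-1, 2))) = Add(2, Mul(-2, 1)) = Add(2, -2) = 0)
Function('D')(w) = Mul(Rational(-1, 5), Pow(w, -1)) (Function('D')(w) = Mul(Pow(Add(-3, -2), -1), Pow(w, -1)) = Mul(Pow(-5, -1), Pow(w, -1)) = Mul(Rational(-1, 5), Pow(w, -1)))
Function('B')(b) = Add(Rational(1, 30), b) (Function('B')(b) = Add(b, Mul(Rational(-1, 5), Pow(-6, -1))) = Add(b, Mul(Rational(-1, 5), Rational(-1, 6))) = Add(b, Rational(1, 30)) = Add(Rational(1, 30), b))
Mul(P, Function('B')(-89)) = Mul(0, Add(Rational(1, 30), -89)) = Mul(0, Rational(-2669, 30)) = 0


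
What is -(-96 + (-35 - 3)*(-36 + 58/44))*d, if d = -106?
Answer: 1424746/11 ≈ 1.2952e+5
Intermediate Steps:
-(-96 + (-35 - 3)*(-36 + 58/44))*d = -(-96 + (-35 - 3)*(-36 + 58/44))*(-106) = -(-96 - 38*(-36 + 58*(1/44)))*(-106) = -(-96 - 38*(-36 + 29/22))*(-106) = -(-96 - 38*(-763/22))*(-106) = -(-96 + 14497/11)*(-106) = -13441*(-106)/11 = -1*(-1424746/11) = 1424746/11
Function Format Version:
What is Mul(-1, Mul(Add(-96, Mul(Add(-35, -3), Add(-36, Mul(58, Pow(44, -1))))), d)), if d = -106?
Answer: Rational(1424746, 11) ≈ 1.2952e+5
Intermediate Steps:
Mul(-1, Mul(Add(-96, Mul(Add(-35, -3), Add(-36, Mul(58, Pow(44, -1))))), d)) = Mul(-1, Mul(Add(-96, Mul(Add(-35, -3), Add(-36, Mul(58, Pow(44, -1))))), -106)) = Mul(-1, Mul(Add(-96, Mul(-38, Add(-36, Mul(58, Rational(1, 44))))), -106)) = Mul(-1, Mul(Add(-96, Mul(-38, Add(-36, Rational(29, 22)))), -106)) = Mul(-1, Mul(Add(-96, Mul(-38, Rational(-763, 22))), -106)) = Mul(-1, Mul(Add(-96, Rational(14497, 11)), -106)) = Mul(-1, Mul(Rational(13441, 11), -106)) = Mul(-1, Rational(-1424746, 11)) = Rational(1424746, 11)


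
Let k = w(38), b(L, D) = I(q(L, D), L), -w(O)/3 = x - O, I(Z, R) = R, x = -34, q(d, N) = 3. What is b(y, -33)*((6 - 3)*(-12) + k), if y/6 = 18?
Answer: 19440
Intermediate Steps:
y = 108 (y = 6*18 = 108)
w(O) = 102 + 3*O (w(O) = -3*(-34 - O) = 102 + 3*O)
b(L, D) = L
k = 216 (k = 102 + 3*38 = 102 + 114 = 216)
b(y, -33)*((6 - 3)*(-12) + k) = 108*((6 - 3)*(-12) + 216) = 108*(3*(-12) + 216) = 108*(-36 + 216) = 108*180 = 19440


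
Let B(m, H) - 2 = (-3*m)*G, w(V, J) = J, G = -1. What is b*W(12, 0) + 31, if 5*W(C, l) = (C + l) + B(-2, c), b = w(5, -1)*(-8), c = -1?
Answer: 219/5 ≈ 43.800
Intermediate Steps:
B(m, H) = 2 + 3*m (B(m, H) = 2 - 3*m*(-1) = 2 + 3*m)
b = 8 (b = -1*(-8) = 8)
W(C, l) = -4/5 + C/5 + l/5 (W(C, l) = ((C + l) + (2 + 3*(-2)))/5 = ((C + l) + (2 - 6))/5 = ((C + l) - 4)/5 = (-4 + C + l)/5 = -4/5 + C/5 + l/5)
b*W(12, 0) + 31 = 8*(-4/5 + (1/5)*12 + (1/5)*0) + 31 = 8*(-4/5 + 12/5 + 0) + 31 = 8*(8/5) + 31 = 64/5 + 31 = 219/5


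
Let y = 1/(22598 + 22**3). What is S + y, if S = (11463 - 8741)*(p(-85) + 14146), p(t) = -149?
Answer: 1266667081165/33246 ≈ 3.8100e+7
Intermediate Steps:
y = 1/33246 (y = 1/(22598 + 10648) = 1/33246 ≈ 3.0079e-5)
S = 38099834 (S = (11463 - 8741)*(-149 + 14146) = 2722*13997 = 38099834)
S + y = 38099834 + 1/33246 = 1266667081165/33246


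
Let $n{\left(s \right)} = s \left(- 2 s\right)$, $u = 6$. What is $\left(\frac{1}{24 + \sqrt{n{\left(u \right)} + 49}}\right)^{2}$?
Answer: $\frac{1}{\left(24 + i \sqrt{23}\right)^{2}} \approx 0.0015412 - 0.00064158 i$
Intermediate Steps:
$n{\left(s \right)} = - 2 s^{2}$
$\left(\frac{1}{24 + \sqrt{n{\left(u \right)} + 49}}\right)^{2} = \left(\frac{1}{24 + \sqrt{- 2 \cdot 6^{2} + 49}}\right)^{2} = \left(\frac{1}{24 + \sqrt{\left(-2\right) 36 + 49}}\right)^{2} = \left(\frac{1}{24 + \sqrt{-72 + 49}}\right)^{2} = \left(\frac{1}{24 + \sqrt{-23}}\right)^{2} = \left(\frac{1}{24 + i \sqrt{23}}\right)^{2} = \frac{1}{\left(24 + i \sqrt{23}\right)^{2}}$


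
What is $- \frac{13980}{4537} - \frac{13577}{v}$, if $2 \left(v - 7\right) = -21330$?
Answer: $- \frac{87399991}{48355346} \approx -1.8075$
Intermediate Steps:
$v = -10658$ ($v = 7 + \frac{1}{2} \left(-21330\right) = 7 - 10665 = -10658$)
$- \frac{13980}{4537} - \frac{13577}{v} = - \frac{13980}{4537} - \frac{13577}{-10658} = \left(-13980\right) \frac{1}{4537} - - \frac{13577}{10658} = - \frac{13980}{4537} + \frac{13577}{10658} = - \frac{87399991}{48355346}$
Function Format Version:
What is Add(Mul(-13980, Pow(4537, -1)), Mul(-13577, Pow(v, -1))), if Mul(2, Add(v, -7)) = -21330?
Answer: Rational(-87399991, 48355346) ≈ -1.8075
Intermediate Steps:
v = -10658 (v = Add(7, Mul(Rational(1, 2), -21330)) = Add(7, -10665) = -10658)
Add(Mul(-13980, Pow(4537, -1)), Mul(-13577, Pow(v, -1))) = Add(Mul(-13980, Pow(4537, -1)), Mul(-13577, Pow(-10658, -1))) = Add(Mul(-13980, Rational(1, 4537)), Mul(-13577, Rational(-1, 10658))) = Add(Rational(-13980, 4537), Rational(13577, 10658)) = Rational(-87399991, 48355346)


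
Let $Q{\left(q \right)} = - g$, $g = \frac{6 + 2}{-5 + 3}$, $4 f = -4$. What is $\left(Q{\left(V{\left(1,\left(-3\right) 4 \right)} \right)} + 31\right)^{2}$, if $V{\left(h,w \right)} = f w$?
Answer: $1225$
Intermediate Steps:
$f = -1$ ($f = \frac{1}{4} \left(-4\right) = -1$)
$V{\left(h,w \right)} = - w$
$g = -4$ ($g = \frac{8}{-2} = 8 \left(- \frac{1}{2}\right) = -4$)
$Q{\left(q \right)} = 4$ ($Q{\left(q \right)} = \left(-1\right) \left(-4\right) = 4$)
$\left(Q{\left(V{\left(1,\left(-3\right) 4 \right)} \right)} + 31\right)^{2} = \left(4 + 31\right)^{2} = 35^{2} = 1225$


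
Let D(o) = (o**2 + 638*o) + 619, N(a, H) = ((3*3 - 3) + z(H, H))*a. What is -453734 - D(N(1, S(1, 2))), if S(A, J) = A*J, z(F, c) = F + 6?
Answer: -463481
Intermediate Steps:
z(F, c) = 6 + F
N(a, H) = a*(12 + H) (N(a, H) = ((3*3 - 3) + (6 + H))*a = ((9 - 3) + (6 + H))*a = (6 + (6 + H))*a = (12 + H)*a = a*(12 + H))
D(o) = 619 + o**2 + 638*o
-453734 - D(N(1, S(1, 2))) = -453734 - (619 + (1*(12 + 1*2))**2 + 638*(1*(12 + 1*2))) = -453734 - (619 + (1*(12 + 2))**2 + 638*(1*(12 + 2))) = -453734 - (619 + (1*14)**2 + 638*(1*14)) = -453734 - (619 + 14**2 + 638*14) = -453734 - (619 + 196 + 8932) = -453734 - 1*9747 = -453734 - 9747 = -463481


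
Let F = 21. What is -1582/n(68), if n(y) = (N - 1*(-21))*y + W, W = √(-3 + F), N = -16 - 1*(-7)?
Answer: -215152/110973 + 791*√2/110973 ≈ -1.9287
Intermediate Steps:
N = -9 (N = -16 + 7 = -9)
W = 3*√2 (W = √(-3 + 21) = √18 = 3*√2 ≈ 4.2426)
n(y) = 3*√2 + 12*y (n(y) = (-9 - 1*(-21))*y + 3*√2 = (-9 + 21)*y + 3*√2 = 12*y + 3*√2 = 3*√2 + 12*y)
-1582/n(68) = -1582/(3*√2 + 12*68) = -1582/(3*√2 + 816) = -1582/(816 + 3*√2)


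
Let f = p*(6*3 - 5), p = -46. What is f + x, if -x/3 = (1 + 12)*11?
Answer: -1027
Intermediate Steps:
x = -429 (x = -3*(1 + 12)*11 = -39*11 = -3*143 = -429)
f = -598 (f = -46*(6*3 - 5) = -46*(18 - 5) = -46*13 = -598)
f + x = -598 - 429 = -1027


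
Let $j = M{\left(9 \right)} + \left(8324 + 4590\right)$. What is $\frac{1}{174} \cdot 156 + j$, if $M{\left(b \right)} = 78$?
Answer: $\frac{376794}{29} \approx 12993.0$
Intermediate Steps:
$j = 12992$ ($j = 78 + \left(8324 + 4590\right) = 78 + 12914 = 12992$)
$\frac{1}{174} \cdot 156 + j = \frac{1}{174} \cdot 156 + 12992 = \frac{26}{29} + 12992 = \frac{376794}{29}$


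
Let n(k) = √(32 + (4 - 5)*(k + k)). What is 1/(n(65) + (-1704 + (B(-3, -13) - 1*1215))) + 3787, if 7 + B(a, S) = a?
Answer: 32489196464/8579139 - 7*I*√2/8579139 ≈ 3787.0 - 1.1539e-6*I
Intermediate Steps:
B(a, S) = -7 + a
n(k) = √(32 - 2*k)
1/(n(65) + (-1704 + (B(-3, -13) - 1*1215))) + 3787 = 1/(√(32 - 2*65) + (-1704 + ((-7 - 3) - 1*1215))) + 3787 = 1/(√(32 - 130) + (-1704 + (-10 - 1215))) + 3787 = 1/(√(-98) + (-1704 - 1225)) + 3787 = 1/(7*I*√2 - 2929) + 3787 = 1/(-2929 + 7*I*√2) + 3787 = 3787 + 1/(-2929 + 7*I*√2)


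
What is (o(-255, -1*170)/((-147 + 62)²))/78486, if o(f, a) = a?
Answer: -1/3335655 ≈ -2.9979e-7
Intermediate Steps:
(o(-255, -1*170)/((-147 + 62)²))/78486 = ((-1*170)/((-147 + 62)²))/78486 = -170/((-85)²)*(1/78486) = -170/7225*(1/78486) = -170*1/7225*(1/78486) = -2/85*1/78486 = -1/3335655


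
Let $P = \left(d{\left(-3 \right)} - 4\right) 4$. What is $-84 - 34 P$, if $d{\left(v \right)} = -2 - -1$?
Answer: $596$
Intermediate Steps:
$d{\left(v \right)} = -1$ ($d{\left(v \right)} = -2 + 1 = -1$)
$P = -20$ ($P = \left(-1 - 4\right) 4 = \left(-5\right) 4 = -20$)
$-84 - 34 P = -84 - -680 = -84 + 680 = 596$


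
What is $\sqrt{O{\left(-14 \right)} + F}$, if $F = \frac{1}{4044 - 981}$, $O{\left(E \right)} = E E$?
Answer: $\frac{\sqrt{1838868987}}{3063} \approx 14.0$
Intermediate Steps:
$O{\left(E \right)} = E^{2}$
$F = \frac{1}{3063} \approx 0.00032648$
$\sqrt{O{\left(-14 \right)} + F} = \sqrt{\left(-14\right)^{2} + \frac{1}{3063}} = \sqrt{196 + \frac{1}{3063}} = \sqrt{\frac{600349}{3063}} = \frac{\sqrt{1838868987}}{3063}$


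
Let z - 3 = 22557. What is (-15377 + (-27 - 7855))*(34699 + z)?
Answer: -1331787081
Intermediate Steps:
z = 22560 (z = 3 + 22557 = 22560)
(-15377 + (-27 - 7855))*(34699 + z) = (-15377 + (-27 - 7855))*(34699 + 22560) = (-15377 - 7882)*57259 = -23259*57259 = -1331787081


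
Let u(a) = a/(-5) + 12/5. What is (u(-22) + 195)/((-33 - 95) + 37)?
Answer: -1009/455 ≈ -2.2176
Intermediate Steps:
u(a) = 12/5 - a/5 (u(a) = a*(-1/5) + 12*(1/5) = -a/5 + 12/5 = 12/5 - a/5)
(u(-22) + 195)/((-33 - 95) + 37) = ((12/5 - 1/5*(-22)) + 195)/((-33 - 95) + 37) = ((12/5 + 22/5) + 195)/(-128 + 37) = (34/5 + 195)/(-91) = (1009/5)*(-1/91) = -1009/455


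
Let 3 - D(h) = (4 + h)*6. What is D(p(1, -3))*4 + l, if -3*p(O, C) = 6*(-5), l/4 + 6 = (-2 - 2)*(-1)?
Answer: -332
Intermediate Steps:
l = -8 (l = -24 + 4*((-2 - 2)*(-1)) = -24 + 4*(-4*(-1)) = -24 + 4*4 = -24 + 16 = -8)
p(O, C) = 10 (p(O, C) = -2*(-5) = -⅓*(-30) = 10)
D(h) = -21 - 6*h (D(h) = 3 - (4 + h)*6 = 3 - (24 + 6*h) = 3 + (-24 - 6*h) = -21 - 6*h)
D(p(1, -3))*4 + l = (-21 - 6*10)*4 - 8 = (-21 - 60)*4 - 8 = -81*4 - 8 = -324 - 8 = -332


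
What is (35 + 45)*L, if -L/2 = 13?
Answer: -2080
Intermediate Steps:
L = -26 (L = -2*13 = -26)
(35 + 45)*L = (35 + 45)*(-26) = 80*(-26) = -2080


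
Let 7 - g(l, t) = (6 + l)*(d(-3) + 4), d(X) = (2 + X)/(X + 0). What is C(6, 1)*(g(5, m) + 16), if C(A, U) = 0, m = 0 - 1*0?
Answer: 0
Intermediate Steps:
m = 0 (m = 0 + 0 = 0)
d(X) = (2 + X)/X
g(l, t) = -19 - 13*l/3 (g(l, t) = 7 - (6 + l)*((2 - 3)/(-3) + 4) = 7 - (6 + l)*(-1/3*(-1) + 4) = 7 - (6 + l)*(1/3 + 4) = 7 - (6 + l)*13/3 = 7 - (26 + 13*l/3) = 7 + (-26 - 13*l/3) = -19 - 13*l/3)
C(6, 1)*(g(5, m) + 16) = 0*((-19 - 13/3*5) + 16) = 0*((-19 - 65/3) + 16) = 0*(-122/3 + 16) = 0*(-74/3) = 0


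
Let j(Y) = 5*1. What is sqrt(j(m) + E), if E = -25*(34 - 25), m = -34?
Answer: 2*I*sqrt(55) ≈ 14.832*I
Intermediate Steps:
j(Y) = 5
E = -225 (E = -25*9 = -225)
sqrt(j(m) + E) = sqrt(5 - 225) = sqrt(-220) = 2*I*sqrt(55)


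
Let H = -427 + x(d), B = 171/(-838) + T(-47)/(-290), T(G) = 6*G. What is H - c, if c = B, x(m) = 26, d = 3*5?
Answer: -48818873/121510 ≈ -401.77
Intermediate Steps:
d = 15
B = 93363/121510 (B = 171/(-838) + (6*(-47))/(-290) = 171*(-1/838) - 282*(-1/290) = -171/838 + 141/145 = 93363/121510 ≈ 0.76836)
H = -401 (H = -427 + 26 = -401)
c = 93363/121510 ≈ 0.76836
H - c = -401 - 1*93363/121510 = -401 - 93363/121510 = -48818873/121510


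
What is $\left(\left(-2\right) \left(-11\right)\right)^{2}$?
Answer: $484$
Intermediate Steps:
$\left(\left(-2\right) \left(-11\right)\right)^{2} = 22^{2} = 484$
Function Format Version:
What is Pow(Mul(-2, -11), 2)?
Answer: 484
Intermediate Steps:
Pow(Mul(-2, -11), 2) = Pow(22, 2) = 484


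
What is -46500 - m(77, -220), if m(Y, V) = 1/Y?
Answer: -3580501/77 ≈ -46500.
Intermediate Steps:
-46500 - m(77, -220) = -46500 - 1/77 = -3580501/77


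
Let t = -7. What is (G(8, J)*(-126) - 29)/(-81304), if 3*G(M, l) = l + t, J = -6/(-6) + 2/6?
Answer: -209/81304 ≈ -0.0025706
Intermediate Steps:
J = 4/3 (J = -6*(-⅙) + 2*(⅙) = 1 + ⅓ = 4/3 ≈ 1.3333)
G(M, l) = -7/3 + l/3 (G(M, l) = (l - 7)/3 = (-7 + l)/3 = -7/3 + l/3)
(G(8, J)*(-126) - 29)/(-81304) = ((-7/3 + (⅓)*(4/3))*(-126) - 29)/(-81304) = ((-7/3 + 4/9)*(-126) - 29)*(-1/81304) = (-17/9*(-126) - 29)*(-1/81304) = (238 - 29)*(-1/81304) = 209*(-1/81304) = -209/81304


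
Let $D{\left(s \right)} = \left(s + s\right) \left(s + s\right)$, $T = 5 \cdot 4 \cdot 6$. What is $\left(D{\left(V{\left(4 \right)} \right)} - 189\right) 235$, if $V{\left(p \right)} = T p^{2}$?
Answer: $3465171585$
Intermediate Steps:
$T = 120$ ($T = 20 \cdot 6 = 120$)
$V{\left(p \right)} = 120 p^{2}$
$D{\left(s \right)} = 4 s^{2}$ ($D{\left(s \right)} = 2 s 2 s = 4 s^{2}$)
$\left(D{\left(V{\left(4 \right)} \right)} - 189\right) 235 = \left(4 \left(120 \cdot 4^{2}\right)^{2} - 189\right) 235 = \left(4 \left(120 \cdot 16\right)^{2} - 189\right) 235 = \left(4 \cdot 1920^{2} - 189\right) 235 = \left(4 \cdot 3686400 - 189\right) 235 = \left(14745600 - 189\right) 235 = 14745411 \cdot 235 = 3465171585$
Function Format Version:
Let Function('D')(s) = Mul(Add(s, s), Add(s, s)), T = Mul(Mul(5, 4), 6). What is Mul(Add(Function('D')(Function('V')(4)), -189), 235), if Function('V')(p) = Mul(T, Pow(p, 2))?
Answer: 3465171585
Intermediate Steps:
T = 120 (T = Mul(20, 6) = 120)
Function('V')(p) = Mul(120, Pow(p, 2))
Function('D')(s) = Mul(4, Pow(s, 2)) (Function('D')(s) = Mul(Mul(2, s), Mul(2, s)) = Mul(4, Pow(s, 2)))
Mul(Add(Function('D')(Function('V')(4)), -189), 235) = Mul(Add(Mul(4, Pow(Mul(120, Pow(4, 2)), 2)), -189), 235) = Mul(Add(Mul(4, Pow(Mul(120, 16), 2)), -189), 235) = Mul(Add(Mul(4, Pow(1920, 2)), -189), 235) = Mul(Add(Mul(4, 3686400), -189), 235) = Mul(Add(14745600, -189), 235) = Mul(14745411, 235) = 3465171585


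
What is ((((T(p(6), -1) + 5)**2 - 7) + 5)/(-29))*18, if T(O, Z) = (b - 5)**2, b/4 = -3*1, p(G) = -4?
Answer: -1555812/29 ≈ -53649.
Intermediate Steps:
b = -12 (b = 4*(-3*1) = 4*(-3) = -12)
T(O, Z) = 289 (T(O, Z) = (-12 - 5)**2 = (-17)**2 = 289)
((((T(p(6), -1) + 5)**2 - 7) + 5)/(-29))*18 = ((((289 + 5)**2 - 7) + 5)/(-29))*18 = -((294**2 - 7) + 5)/29*18 = -((86436 - 7) + 5)/29*18 = -(86429 + 5)/29*18 = -1/29*86434*18 = -86434/29*18 = -1555812/29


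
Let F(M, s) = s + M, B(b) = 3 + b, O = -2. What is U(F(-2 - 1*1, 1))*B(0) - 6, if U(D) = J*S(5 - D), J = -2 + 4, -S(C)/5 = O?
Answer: 54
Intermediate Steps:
S(C) = 10 (S(C) = -5*(-2) = 10)
J = 2
F(M, s) = M + s
U(D) = 20 (U(D) = 2*10 = 20)
U(F(-2 - 1*1, 1))*B(0) - 6 = 20*(3 + 0) - 6 = 20*3 - 6 = 60 - 6 = 54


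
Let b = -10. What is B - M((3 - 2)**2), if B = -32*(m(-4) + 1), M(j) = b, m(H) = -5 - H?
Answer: 10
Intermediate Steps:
M(j) = -10
B = 0 (B = -32*((-5 - 1*(-4)) + 1) = -32*((-5 + 4) + 1) = -32*(-1 + 1) = -32*0 = 0)
B - M((3 - 2)**2) = 0 - 1*(-10) = 0 + 10 = 10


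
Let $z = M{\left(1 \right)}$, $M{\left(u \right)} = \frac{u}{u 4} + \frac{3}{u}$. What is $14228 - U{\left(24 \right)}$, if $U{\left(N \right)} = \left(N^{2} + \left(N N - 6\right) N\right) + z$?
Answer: $- \frac{125}{4} \approx -31.25$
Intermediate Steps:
$M{\left(u \right)} = \frac{1}{4} + \frac{3}{u}$ ($M{\left(u \right)} = \frac{u}{4 u} + \frac{3}{u} = u \frac{1}{4 u} + \frac{3}{u} = \frac{1}{4} + \frac{3}{u}$)
$z = \frac{13}{4}$ ($z = \frac{12 + 1}{4 \cdot 1} = \frac{1}{4} \cdot 1 \cdot 13 = \frac{13}{4} \approx 3.25$)
$U{\left(N \right)} = \frac{13}{4} + N^{2} + N \left(-6 + N^{2}\right)$ ($U{\left(N \right)} = \left(N^{2} + \left(N N - 6\right) N\right) + \frac{13}{4} = \left(N^{2} + \left(N^{2} - 6\right) N\right) + \frac{13}{4} = \left(N^{2} + \left(-6 + N^{2}\right) N\right) + \frac{13}{4} = \left(N^{2} + N \left(-6 + N^{2}\right)\right) + \frac{13}{4} = \frac{13}{4} + N^{2} + N \left(-6 + N^{2}\right)$)
$14228 - U{\left(24 \right)} = 14228 - \left(\frac{13}{4} + 24^{2} + 24^{3} - 144\right) = 14228 - \left(\frac{13}{4} + 576 + 13824 - 144\right) = 14228 - \frac{57037}{4} = - \frac{125}{4}$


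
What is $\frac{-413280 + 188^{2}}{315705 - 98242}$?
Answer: $- \frac{377936}{217463} \approx -1.7379$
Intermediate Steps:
$\frac{-413280 + 188^{2}}{315705 - 98242} = \frac{-413280 + 35344}{217463} = \left(-377936\right) \frac{1}{217463} = - \frac{377936}{217463}$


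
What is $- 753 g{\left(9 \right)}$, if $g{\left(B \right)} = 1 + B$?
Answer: $-7530$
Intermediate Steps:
$- 753 g{\left(9 \right)} = - 753 \left(1 + 9\right) = \left(-753\right) 10 = -7530$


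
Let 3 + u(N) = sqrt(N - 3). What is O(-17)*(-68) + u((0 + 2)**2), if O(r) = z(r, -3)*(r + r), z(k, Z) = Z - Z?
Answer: -2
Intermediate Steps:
z(k, Z) = 0
O(r) = 0 (O(r) = 0*(r + r) = 0*(2*r) = 0)
u(N) = -3 + sqrt(-3 + N) (u(N) = -3 + sqrt(N - 3) = -3 + sqrt(-3 + N))
O(-17)*(-68) + u((0 + 2)**2) = 0*(-68) + (-3 + sqrt(-3 + (0 + 2)**2)) = 0 + (-3 + sqrt(-3 + 2**2)) = 0 + (-3 + sqrt(-3 + 4)) = 0 + (-3 + sqrt(1)) = 0 + (-3 + 1) = 0 - 2 = -2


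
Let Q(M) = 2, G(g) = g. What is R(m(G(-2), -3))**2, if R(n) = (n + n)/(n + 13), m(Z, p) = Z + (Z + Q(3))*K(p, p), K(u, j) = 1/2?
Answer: 16/121 ≈ 0.13223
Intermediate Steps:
K(u, j) = 1/2
m(Z, p) = 1 + 3*Z/2 (m(Z, p) = Z + (Z + 2)*(1/2) = Z + (2 + Z)*(1/2) = Z + (1 + Z/2) = 1 + 3*Z/2)
R(n) = 2*n/(13 + n) (R(n) = (2*n)/(13 + n) = 2*n/(13 + n))
R(m(G(-2), -3))**2 = (2*(1 + (3/2)*(-2))/(13 + (1 + (3/2)*(-2))))**2 = (2*(1 - 3)/(13 + (1 - 3)))**2 = (2*(-2)/(13 - 2))**2 = (2*(-2)/11)**2 = (2*(-2)*(1/11))**2 = (-4/11)**2 = 16/121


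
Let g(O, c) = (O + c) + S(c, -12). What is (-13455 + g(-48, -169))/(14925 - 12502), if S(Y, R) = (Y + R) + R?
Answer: -13865/2423 ≈ -5.7222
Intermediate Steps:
S(Y, R) = Y + 2*R (S(Y, R) = (R + Y) + R = Y + 2*R)
g(O, c) = -24 + O + 2*c (g(O, c) = (O + c) + (c + 2*(-12)) = (O + c) + (c - 24) = (O + c) + (-24 + c) = -24 + O + 2*c)
(-13455 + g(-48, -169))/(14925 - 12502) = (-13455 + (-24 - 48 + 2*(-169)))/(14925 - 12502) = (-13455 + (-24 - 48 - 338))/2423 = (-13455 - 410)*(1/2423) = -13865*1/2423 = -13865/2423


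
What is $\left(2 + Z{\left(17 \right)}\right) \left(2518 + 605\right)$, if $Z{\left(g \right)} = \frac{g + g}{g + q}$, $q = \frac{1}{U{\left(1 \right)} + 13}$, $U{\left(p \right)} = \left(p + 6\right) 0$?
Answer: $\frac{461163}{37} \approx 12464.0$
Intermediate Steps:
$U{\left(p \right)} = 0$ ($U{\left(p \right)} = \left(6 + p\right) 0 = 0$)
$q = \frac{1}{13}$ ($q = \frac{1}{0 + 13} = \frac{1}{13} \approx 0.076923$)
$Z{\left(g \right)} = \frac{2 g}{\frac{1}{13} + g}$ ($Z{\left(g \right)} = \frac{g + g}{g + \frac{1}{13}} = \frac{2 g}{\frac{1}{13} + g}$)
$\left(2 + Z{\left(17 \right)}\right) \left(2518 + 605\right) = \left(2 + 26 \cdot 17 \frac{1}{1 + 13 \cdot 17}\right) \left(2518 + 605\right) = \left(2 + 26 \cdot 17 \frac{1}{1 + 221}\right) 3123 = \left(2 + 26 \cdot 17 \cdot \frac{1}{222}\right) 3123 = \left(2 + \frac{221}{111}\right) 3123 = \frac{443}{111} \cdot 3123 = \frac{461163}{37}$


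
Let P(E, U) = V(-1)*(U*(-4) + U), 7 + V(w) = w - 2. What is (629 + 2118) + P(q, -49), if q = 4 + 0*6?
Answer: 1277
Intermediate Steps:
V(w) = -9 + w (V(w) = -7 + (w - 2) = -7 + (-2 + w) = -9 + w)
q = 4 (q = 4 + 0 = 4)
P(E, U) = 30*U (P(E, U) = (-9 - 1)*(U*(-4) + U) = -10*(-4*U + U) = -(-30)*U = 30*U)
(629 + 2118) + P(q, -49) = (629 + 2118) + 30*(-49) = 2747 - 1470 = 1277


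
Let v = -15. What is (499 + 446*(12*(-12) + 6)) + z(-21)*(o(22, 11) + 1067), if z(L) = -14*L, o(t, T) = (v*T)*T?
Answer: -280961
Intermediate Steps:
o(t, T) = -15*T² (o(t, T) = (-15*T)*T = -15*T²)
(499 + 446*(12*(-12) + 6)) + z(-21)*(o(22, 11) + 1067) = (499 + 446*(12*(-12) + 6)) + (-14*(-21))*(-15*11² + 1067) = (499 + 446*(-144 + 6)) + 294*(-15*121 + 1067) = (499 + 446*(-138)) + 294*(-1815 + 1067) = (499 - 61548) + 294*(-748) = -61049 - 219912 = -280961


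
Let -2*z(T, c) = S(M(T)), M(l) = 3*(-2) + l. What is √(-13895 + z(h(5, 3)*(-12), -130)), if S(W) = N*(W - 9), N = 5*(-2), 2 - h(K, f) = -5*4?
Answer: I*√15290 ≈ 123.65*I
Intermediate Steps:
h(K, f) = 22 (h(K, f) = 2 - (-5)*4 = 2 - 1*(-20) = 2 + 20 = 22)
N = -10
M(l) = -6 + l
S(W) = 90 - 10*W (S(W) = -10*(W - 9) = -10*(-9 + W) = 90 - 10*W)
z(T, c) = -75 + 5*T (z(T, c) = -(90 - 10*(-6 + T))/2 = -(90 + (60 - 10*T))/2 = -(150 - 10*T)/2 = -75 + 5*T)
√(-13895 + z(h(5, 3)*(-12), -130)) = √(-13895 + (-75 + 5*(22*(-12)))) = √(-13895 + (-75 + 5*(-264))) = √(-13895 + (-75 - 1320)) = √(-13895 - 1395) = √(-15290) = I*√15290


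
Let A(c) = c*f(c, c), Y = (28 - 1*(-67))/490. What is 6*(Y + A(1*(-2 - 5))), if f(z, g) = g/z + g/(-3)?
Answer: -6803/49 ≈ -138.84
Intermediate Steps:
f(z, g) = -g/3 + g/z (f(z, g) = g/z + g*(-⅓) = g/z - g/3 = -g/3 + g/z)
Y = 19/98 (Y = (28 + 67)*(1/490) = 95*(1/490) = 19/98 ≈ 0.19388)
A(c) = c*(1 - c/3) (A(c) = c*(-c/3 + c/c) = c*(-c/3 + 1) = c*(1 - c/3))
6*(Y + A(1*(-2 - 5))) = 6*(19/98 + (1*(-2 - 5))*(3 - (-2 - 5))/3) = 6*(19/98 + (1*(-7))*(3 - (-7))/3) = 6*(19/98 + (⅓)*(-7)*(3 - 1*(-7))) = 6*(19/98 + (⅓)*(-7)*(3 + 7)) = 6*(19/98 + (⅓)*(-7)*10) = 6*(19/98 - 70/3) = 6*(-6803/294) = -6803/49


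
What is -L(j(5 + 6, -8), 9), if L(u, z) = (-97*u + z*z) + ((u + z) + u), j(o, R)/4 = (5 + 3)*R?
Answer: -24410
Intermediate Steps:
j(o, R) = 32*R (j(o, R) = 4*((5 + 3)*R) = 4*(8*R) = 32*R)
L(u, z) = z + z**2 - 95*u (L(u, z) = (-97*u + z**2) + (z + 2*u) = (z**2 - 97*u) + (z + 2*u) = z + z**2 - 95*u)
-L(j(5 + 6, -8), 9) = -(9 + 9**2 - 3040*(-8)) = -(9 + 81 - 95*(-256)) = -(9 + 81 + 24320) = -1*24410 = -24410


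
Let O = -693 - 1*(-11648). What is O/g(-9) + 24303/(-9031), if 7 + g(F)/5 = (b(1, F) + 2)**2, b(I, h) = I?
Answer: 19738315/18062 ≈ 1092.8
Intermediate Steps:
g(F) = 10 (g(F) = -35 + 5*(1 + 2)**2 = -35 + 5*3**2 = -35 + 5*9 = -35 + 45 = 10)
O = 10955 (O = -693 + 11648 = 10955)
O/g(-9) + 24303/(-9031) = 10955/10 + 24303/(-9031) = 10955*(1/10) + 24303*(-1/9031) = 2191/2 - 24303/9031 = 19738315/18062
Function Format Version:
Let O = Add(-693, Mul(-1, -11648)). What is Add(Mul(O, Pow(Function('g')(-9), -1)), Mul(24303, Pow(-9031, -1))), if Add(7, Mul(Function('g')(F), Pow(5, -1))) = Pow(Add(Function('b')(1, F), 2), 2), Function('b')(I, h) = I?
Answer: Rational(19738315, 18062) ≈ 1092.8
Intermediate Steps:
Function('g')(F) = 10 (Function('g')(F) = Add(-35, Mul(5, Pow(Add(1, 2), 2))) = Add(-35, Mul(5, Pow(3, 2))) = Add(-35, Mul(5, 9)) = Add(-35, 45) = 10)
O = 10955 (O = Add(-693, 11648) = 10955)
Add(Mul(O, Pow(Function('g')(-9), -1)), Mul(24303, Pow(-9031, -1))) = Add(Mul(10955, Pow(10, -1)), Mul(24303, Pow(-9031, -1))) = Add(Mul(10955, Rational(1, 10)), Mul(24303, Rational(-1, 9031))) = Add(Rational(2191, 2), Rational(-24303, 9031)) = Rational(19738315, 18062)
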